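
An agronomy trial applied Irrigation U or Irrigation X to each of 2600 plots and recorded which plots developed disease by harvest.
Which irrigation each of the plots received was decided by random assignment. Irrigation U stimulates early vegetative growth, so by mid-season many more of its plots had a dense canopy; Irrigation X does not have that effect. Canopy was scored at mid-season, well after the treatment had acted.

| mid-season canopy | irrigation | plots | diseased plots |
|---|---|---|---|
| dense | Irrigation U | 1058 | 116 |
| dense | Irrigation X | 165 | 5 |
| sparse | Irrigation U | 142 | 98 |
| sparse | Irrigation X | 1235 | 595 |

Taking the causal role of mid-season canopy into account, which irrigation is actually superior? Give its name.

Irrigation U

The mid-season canopy-specific comparison favours Irrigation X throughout, but the pooled figures favour Irrigation U. The question is whether to condition on mid-season canopy.
Stratifying would compare irrigations among plots the irrigations themselves sorted into mid-season canopy groups — a form of selection on an intermediate. The unconditioned pooled rates give the total causal effect.
Pooled: Irrigation U 17.8% vs Irrigation X 42.9%; Irrigation U is lower overall.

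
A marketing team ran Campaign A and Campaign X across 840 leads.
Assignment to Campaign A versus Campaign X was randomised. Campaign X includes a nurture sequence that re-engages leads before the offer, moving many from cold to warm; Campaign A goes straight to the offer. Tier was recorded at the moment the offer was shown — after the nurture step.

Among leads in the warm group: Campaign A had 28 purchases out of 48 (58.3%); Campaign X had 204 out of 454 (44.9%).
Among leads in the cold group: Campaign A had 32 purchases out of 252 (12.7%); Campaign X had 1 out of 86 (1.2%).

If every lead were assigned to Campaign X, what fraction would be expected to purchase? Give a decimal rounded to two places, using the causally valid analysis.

Engagement tier here is a post-treatment variable shaped by the campaign; conditioning on it would introduce bias rather than remove it. The overall comparison is the causal one.
So P(outcome | do(Campaign X)) is just the pooled rate for Campaign X: 205/540 = 0.380.

0.38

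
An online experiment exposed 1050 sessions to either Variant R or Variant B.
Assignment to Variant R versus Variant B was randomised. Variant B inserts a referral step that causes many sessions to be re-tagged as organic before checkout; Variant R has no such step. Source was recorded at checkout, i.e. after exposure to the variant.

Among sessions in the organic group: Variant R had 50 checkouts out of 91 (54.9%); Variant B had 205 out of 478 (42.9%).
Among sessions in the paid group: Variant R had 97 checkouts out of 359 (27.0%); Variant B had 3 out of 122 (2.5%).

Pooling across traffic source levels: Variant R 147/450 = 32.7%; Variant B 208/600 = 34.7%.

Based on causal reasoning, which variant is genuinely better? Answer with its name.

Variant B

Variant R is higher inside every traffic source stratum but Variant B is higher in aggregate. Whether to stratify depends on how traffic source relates to the variant.
Traffic source is downstream of the variant. One should not condition on a consequence of treatment, so the overall rates are the right comparison.
Pooled: Variant R 32.7% vs Variant B 34.7%; Variant B is higher overall.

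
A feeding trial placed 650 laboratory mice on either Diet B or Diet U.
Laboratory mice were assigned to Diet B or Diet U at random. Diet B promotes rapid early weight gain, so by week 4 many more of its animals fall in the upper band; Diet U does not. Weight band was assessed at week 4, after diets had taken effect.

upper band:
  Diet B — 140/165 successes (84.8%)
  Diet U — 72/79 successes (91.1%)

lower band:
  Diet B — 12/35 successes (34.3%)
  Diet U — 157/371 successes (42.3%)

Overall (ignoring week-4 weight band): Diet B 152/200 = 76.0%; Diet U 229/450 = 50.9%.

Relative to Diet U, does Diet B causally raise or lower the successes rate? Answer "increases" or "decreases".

increases

Because the diet influences week-4 weight band, week-4 weight band is a post-treatment mediator, not a confounder. Stratifying on it would bias the estimate; the causal effect is the crude pooled difference.
Pooled: Diet B 76.0% vs Diet U 50.9%; Diet B is higher overall.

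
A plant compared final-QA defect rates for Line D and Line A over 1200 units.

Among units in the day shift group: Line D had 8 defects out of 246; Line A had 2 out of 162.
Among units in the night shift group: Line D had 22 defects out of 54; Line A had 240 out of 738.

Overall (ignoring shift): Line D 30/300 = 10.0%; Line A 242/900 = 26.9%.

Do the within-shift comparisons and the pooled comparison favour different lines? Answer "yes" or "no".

yes

Within each shift level (day shift 3.3% vs 1.2%; night shift 40.7% vs 32.5%), Line A has the lower rate every time. Pooled: 10.0% vs 26.9% — Line D has the lower rate overall. The two comparisons disagree.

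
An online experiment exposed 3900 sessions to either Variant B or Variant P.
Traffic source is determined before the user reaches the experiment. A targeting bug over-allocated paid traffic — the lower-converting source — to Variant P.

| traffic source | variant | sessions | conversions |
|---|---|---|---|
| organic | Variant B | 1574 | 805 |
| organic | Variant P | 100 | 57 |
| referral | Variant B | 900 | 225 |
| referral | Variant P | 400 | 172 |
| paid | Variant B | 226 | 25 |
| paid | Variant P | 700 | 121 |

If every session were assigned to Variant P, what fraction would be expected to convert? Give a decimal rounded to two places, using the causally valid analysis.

Nothing the variant does changes traffic source; the imbalance is an allocation artefact. With traffic source also predicting the outcome, the pooled figure is confounded, and the within-stratum comparison is the causal one.
Standardising Variant P to the population traffic source mix: 0.429·57/100 + 0.333·172/400 + 0.237·121/700 = 0.429.

0.43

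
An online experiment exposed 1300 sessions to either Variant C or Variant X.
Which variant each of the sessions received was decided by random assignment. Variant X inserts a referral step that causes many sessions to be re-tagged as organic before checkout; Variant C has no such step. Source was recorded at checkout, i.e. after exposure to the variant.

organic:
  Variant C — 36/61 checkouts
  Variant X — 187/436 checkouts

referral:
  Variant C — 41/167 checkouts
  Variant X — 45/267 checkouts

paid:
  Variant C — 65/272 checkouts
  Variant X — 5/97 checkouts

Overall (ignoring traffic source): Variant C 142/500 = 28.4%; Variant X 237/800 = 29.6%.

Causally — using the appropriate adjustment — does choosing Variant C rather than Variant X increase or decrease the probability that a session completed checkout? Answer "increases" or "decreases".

The stratified and pooled comparisons disagree (Variant C wins within each traffic source; Variant X wins overall), so the answer turns on the causal role of traffic source.
Traffic source here is a post-treatment variable shaped by the variant; conditioning on it would introduce bias rather than remove it. The overall comparison is the causal one.
Pooled: Variant C 28.4% vs Variant X 29.6%; Variant X is higher overall.

decreases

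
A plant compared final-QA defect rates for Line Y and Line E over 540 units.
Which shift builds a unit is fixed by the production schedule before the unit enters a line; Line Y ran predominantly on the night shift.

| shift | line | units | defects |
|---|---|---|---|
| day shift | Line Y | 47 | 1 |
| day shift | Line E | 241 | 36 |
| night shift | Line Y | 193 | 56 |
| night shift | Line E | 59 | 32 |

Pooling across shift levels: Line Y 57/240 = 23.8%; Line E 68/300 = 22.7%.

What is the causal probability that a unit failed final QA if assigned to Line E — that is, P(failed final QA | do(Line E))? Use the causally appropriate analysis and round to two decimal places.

0.33

The stratified and pooled comparisons disagree (Line Y wins within each shift; Line E wins overall), so the answer turns on the causal role of shift.
The imbalance in shift arose from how units were allocated, not from anything the line did; and shift independently affects the outcome. The pooled gap is confounded — condition on shift.
Standardising Line E to the population shift mix: 0.533·36/241 + 0.467·32/59 = 0.333.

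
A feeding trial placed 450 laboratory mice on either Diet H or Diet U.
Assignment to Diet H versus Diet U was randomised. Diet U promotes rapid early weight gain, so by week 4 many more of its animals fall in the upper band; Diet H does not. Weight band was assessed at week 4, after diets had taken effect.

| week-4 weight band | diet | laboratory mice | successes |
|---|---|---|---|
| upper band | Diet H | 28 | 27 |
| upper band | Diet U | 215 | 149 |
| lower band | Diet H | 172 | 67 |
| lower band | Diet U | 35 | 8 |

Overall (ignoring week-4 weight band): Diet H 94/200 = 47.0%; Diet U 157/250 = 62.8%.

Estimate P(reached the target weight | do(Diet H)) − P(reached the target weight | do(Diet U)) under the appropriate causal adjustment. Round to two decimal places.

-0.16

The week-4 weight band-specific comparison favours Diet H throughout, but the pooled figures favour Diet U. The question is whether to condition on week-4 weight band.
Week-4 weight band is downstream of the diet. One should not condition on a consequence of treatment, so the overall rates are the right comparison.
The causal difference is the pooled difference: 0.470 − 0.628 = -0.158.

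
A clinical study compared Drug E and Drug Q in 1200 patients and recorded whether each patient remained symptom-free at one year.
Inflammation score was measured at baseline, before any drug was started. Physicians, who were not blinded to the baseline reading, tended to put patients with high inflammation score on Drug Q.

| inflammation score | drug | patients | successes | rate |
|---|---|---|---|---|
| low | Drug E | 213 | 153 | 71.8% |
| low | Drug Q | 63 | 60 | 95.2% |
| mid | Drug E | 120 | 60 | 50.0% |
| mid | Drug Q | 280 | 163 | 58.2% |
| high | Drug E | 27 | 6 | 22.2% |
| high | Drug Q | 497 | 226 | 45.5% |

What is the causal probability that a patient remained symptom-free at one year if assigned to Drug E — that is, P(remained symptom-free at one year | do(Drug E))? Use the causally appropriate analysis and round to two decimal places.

0.43

Here inflammation score is a common cause — it drives both which drug a case falls under and the outcome. The crude comparison mixes populations; the stratum-specific rates are the causally relevant ones.
Standardising Drug E to the population inflammation score mix: 0.230·153/213 + 0.333·60/120 + 0.437·6/27 = 0.429.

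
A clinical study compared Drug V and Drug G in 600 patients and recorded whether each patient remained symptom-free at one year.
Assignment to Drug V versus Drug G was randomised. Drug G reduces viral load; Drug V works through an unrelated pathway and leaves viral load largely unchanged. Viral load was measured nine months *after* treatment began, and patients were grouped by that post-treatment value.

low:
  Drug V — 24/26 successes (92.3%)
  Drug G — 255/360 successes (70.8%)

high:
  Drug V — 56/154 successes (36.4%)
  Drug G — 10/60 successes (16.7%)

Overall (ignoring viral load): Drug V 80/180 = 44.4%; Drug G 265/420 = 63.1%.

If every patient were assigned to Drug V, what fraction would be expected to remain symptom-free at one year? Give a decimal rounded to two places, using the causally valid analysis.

The distribution of viral load is itself part of what the drug does — it is an intermediate outcome. Holding it fixed would remove that part of the effect; the total effect is the pooled difference.
So P(outcome | do(Drug V)) is just the pooled rate for Drug V: 80/180 = 0.444.

0.44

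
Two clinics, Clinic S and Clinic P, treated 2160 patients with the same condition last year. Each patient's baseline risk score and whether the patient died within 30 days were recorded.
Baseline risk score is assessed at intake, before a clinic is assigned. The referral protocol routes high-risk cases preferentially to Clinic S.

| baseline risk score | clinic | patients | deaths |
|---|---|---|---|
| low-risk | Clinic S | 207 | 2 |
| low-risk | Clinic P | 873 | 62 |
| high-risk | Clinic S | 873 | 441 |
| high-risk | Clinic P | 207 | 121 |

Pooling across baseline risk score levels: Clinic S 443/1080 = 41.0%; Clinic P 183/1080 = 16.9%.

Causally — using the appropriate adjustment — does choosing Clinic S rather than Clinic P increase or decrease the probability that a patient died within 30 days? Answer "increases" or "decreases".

The baseline risk score-specific comparison favours Clinic S throughout, but the pooled figures favour Clinic P. The question is whether to condition on baseline risk score.
Since baseline risk score is a pre-existing factor (not a product of the clinic) and it affects the outcome on its own, it is a confounder. The stratified rates, not the pooled rate, identify the causal effect.
Within each level — low-risk: 1.0% vs 7.1%; high-risk: 50.5% vs 58.5% — Clinic S is lower every time.

decreases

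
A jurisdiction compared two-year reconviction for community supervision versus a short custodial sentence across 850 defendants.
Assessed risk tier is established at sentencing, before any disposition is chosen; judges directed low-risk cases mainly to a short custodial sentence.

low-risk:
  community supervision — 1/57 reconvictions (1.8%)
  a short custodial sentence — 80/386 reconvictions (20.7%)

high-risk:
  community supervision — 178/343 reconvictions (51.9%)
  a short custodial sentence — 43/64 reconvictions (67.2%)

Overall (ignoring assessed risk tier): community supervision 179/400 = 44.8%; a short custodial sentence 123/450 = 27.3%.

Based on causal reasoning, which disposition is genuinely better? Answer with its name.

community supervision

Here assessed risk tier is a common cause — it drives both which disposition a case falls under and the outcome. The crude comparison mixes populations; the stratum-specific rates are the causally relevant ones.
Within each level — low-risk: 1.8% vs 20.7%; high-risk: 51.9% vs 67.2% — community supervision is lower every time.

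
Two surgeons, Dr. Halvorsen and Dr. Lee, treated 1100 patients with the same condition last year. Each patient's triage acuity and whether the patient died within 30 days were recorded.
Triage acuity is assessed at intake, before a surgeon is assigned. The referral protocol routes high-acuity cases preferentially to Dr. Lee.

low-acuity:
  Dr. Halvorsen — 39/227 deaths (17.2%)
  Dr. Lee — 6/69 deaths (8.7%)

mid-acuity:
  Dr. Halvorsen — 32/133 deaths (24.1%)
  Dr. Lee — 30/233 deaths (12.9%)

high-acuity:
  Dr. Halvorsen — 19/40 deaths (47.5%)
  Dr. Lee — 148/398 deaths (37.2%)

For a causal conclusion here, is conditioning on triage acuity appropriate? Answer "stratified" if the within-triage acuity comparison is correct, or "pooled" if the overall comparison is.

stratified

Within every triage acuity level Dr. Lee has the lower rate, yet pooled Dr. Halvorsen does — Simpson's reversal.
Nothing the surgeon does changes triage acuity; the imbalance is an allocation artefact. With triage acuity also predicting the outcome, the pooled figure is confounded, and the within-stratum comparison is the causal one.
Within each level — low-acuity: 17.2% vs 8.7%; mid-acuity: 24.1% vs 12.9%; high-acuity: 47.5% vs 37.2% — Dr. Lee is lower every time.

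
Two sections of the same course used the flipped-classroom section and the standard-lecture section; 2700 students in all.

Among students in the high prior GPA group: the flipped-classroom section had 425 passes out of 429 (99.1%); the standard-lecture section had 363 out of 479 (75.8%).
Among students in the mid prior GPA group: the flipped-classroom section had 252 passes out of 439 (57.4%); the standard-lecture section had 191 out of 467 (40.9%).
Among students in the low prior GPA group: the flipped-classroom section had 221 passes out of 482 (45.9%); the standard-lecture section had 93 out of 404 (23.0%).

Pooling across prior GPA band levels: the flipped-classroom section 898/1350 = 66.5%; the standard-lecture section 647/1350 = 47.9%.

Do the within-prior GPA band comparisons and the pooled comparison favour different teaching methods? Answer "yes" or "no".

Within each prior GPA band level (high prior GPA 99.1% vs 75.8%; mid prior GPA 57.4% vs 40.9%; low prior GPA 45.9% vs 23.0%), the flipped-classroom section has the higher rate every time. Pooled: 66.5% vs 47.9% — the flipped-classroom section has the higher rate overall. They agree.

no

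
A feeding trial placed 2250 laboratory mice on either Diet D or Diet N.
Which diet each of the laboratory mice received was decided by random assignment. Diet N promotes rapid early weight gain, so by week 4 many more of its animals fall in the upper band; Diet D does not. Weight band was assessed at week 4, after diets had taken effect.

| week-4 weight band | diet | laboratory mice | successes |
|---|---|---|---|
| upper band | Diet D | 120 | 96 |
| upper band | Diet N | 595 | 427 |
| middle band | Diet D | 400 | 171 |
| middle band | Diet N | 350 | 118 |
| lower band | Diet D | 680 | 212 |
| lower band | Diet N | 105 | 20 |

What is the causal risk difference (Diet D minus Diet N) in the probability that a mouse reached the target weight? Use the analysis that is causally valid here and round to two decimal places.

-0.14

Week-4 weight band is downstream of the diet. One should not condition on a consequence of treatment, so the overall rates are the right comparison.
The causal difference is the pooled difference: 0.399 − 0.538 = -0.139.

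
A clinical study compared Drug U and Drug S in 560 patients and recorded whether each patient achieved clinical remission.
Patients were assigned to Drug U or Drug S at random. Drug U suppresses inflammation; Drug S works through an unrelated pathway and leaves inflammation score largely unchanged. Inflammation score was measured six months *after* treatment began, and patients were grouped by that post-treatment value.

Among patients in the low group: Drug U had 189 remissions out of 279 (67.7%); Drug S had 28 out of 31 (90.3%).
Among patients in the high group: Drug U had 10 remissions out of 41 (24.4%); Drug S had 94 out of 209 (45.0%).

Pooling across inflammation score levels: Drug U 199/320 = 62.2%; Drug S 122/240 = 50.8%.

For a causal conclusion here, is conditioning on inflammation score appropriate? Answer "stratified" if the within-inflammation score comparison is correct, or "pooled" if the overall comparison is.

pooled

Within every inflammation score level Drug S has the higher rate, yet pooled Drug U does — Simpson's reversal.
Because the drug influences inflammation score, inflammation score is a post-treatment mediator, not a confounder. Stratifying on it would bias the estimate; the causal effect is the crude pooled difference.
Pooled: Drug U 62.2% vs Drug S 50.8%; Drug U is higher overall.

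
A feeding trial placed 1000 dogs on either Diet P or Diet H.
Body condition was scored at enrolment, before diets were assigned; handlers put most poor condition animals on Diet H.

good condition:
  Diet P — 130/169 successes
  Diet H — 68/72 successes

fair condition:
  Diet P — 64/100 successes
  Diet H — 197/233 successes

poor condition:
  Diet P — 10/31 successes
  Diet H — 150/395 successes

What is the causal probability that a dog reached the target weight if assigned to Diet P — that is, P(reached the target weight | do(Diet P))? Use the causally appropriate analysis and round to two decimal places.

Here starting body condition is a common cause — it drives both which diet a case falls under and the outcome. The crude comparison mixes populations; the stratum-specific rates are the causally relevant ones.
Standardising Diet P to the population starting body condition mix: 0.241·130/169 + 0.333·64/100 + 0.426·10/31 = 0.536.

0.54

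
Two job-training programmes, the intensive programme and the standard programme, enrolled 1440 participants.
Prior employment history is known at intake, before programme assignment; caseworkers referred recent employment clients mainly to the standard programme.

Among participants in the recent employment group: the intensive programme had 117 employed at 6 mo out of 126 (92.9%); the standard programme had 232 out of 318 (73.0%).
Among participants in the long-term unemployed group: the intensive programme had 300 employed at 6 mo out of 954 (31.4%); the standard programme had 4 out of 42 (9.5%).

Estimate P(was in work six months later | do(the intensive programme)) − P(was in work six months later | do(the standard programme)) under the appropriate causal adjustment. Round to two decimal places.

+0.21

Within every prior employment history level the intensive programme has the higher rate, yet pooled the standard programme does — Simpson's reversal.
Prior employment history is set before the programme has any effect — it is not caused by the programme — and it independently drives the outcome. That makes it a confounder, so the causal comparison is within prior employment history levels.
Adjusting over the population distribution of prior employment history: 0.308·(0.929−0.730) + 0.692·(0.314−0.095) = +0.213.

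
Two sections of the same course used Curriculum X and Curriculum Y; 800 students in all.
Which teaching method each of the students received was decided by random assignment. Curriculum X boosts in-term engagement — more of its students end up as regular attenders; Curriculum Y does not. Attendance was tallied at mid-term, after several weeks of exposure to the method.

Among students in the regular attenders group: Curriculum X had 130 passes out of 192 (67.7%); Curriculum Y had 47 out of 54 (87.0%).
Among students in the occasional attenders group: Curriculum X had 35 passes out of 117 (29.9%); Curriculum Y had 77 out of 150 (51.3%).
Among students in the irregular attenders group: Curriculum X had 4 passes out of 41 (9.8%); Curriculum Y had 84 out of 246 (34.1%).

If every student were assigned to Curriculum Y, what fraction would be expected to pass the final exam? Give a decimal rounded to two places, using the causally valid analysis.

0.46

Curriculum Y is higher inside every mid-term attendance stratum but Curriculum X is higher in aggregate. Whether to stratify depends on how mid-term attendance relates to the teaching method.
Mid-term attendance is downstream of the teaching method. One should not condition on a consequence of treatment, so the overall rates are the right comparison.
So P(outcome | do(Curriculum Y)) is just the pooled rate for Curriculum Y: 208/450 = 0.462.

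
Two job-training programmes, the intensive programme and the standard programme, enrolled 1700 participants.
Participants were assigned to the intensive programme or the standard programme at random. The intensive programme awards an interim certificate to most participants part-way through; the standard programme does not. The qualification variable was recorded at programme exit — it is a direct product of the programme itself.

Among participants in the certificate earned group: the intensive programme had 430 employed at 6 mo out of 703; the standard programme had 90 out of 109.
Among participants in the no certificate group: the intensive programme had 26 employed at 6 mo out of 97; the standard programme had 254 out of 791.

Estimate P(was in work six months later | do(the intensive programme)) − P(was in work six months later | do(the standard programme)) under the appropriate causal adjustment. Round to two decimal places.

+0.19

The qualification attained during the programme-specific comparison favours the standard programme throughout, but the pooled figures favour the intensive programme. The question is whether to condition on qualification attained during the programme.
Qualification attained during the programme here is a post-treatment variable shaped by the programme; conditioning on it would introduce bias rather than remove it. The overall comparison is the causal one.
The causal difference is the pooled difference: 0.570 − 0.382 = +0.188.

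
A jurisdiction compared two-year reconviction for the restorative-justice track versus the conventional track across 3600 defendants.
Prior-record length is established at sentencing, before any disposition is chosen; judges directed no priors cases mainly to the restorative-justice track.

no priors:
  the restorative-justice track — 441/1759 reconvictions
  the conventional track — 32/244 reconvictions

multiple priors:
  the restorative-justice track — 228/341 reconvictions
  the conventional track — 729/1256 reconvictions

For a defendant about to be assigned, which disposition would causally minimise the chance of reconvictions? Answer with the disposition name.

the conventional track

Prior-record length satisfies the back-door criterion: it is not a descendant of the disposition, and it blocks the spurious path from disposition to outcome. Adjusting for it (i.e., using the within-prior-record length rates) gives the causal effect.
Within each level — no priors: 25.1% vs 13.1%; multiple priors: 66.9% vs 58.0% — the conventional track is lower every time.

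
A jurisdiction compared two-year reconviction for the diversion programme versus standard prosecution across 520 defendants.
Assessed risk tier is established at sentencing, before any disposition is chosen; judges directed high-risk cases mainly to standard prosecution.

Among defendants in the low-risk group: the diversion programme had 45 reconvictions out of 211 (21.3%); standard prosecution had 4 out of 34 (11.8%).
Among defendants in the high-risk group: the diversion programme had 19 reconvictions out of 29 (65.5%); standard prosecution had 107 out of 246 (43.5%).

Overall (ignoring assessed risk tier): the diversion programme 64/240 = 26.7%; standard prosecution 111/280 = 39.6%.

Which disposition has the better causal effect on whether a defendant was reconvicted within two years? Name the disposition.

Within every assessed risk tier level standard prosecution has the lower rate, yet pooled the diversion programme does — Simpson's reversal.
Nothing the disposition does changes assessed risk tier; the imbalance is an allocation artefact. With assessed risk tier also predicting the outcome, the pooled figure is confounded, and the within-stratum comparison is the causal one.
Within each level — low-risk: 21.3% vs 11.8%; high-risk: 65.5% vs 43.5% — standard prosecution is lower every time.

standard prosecution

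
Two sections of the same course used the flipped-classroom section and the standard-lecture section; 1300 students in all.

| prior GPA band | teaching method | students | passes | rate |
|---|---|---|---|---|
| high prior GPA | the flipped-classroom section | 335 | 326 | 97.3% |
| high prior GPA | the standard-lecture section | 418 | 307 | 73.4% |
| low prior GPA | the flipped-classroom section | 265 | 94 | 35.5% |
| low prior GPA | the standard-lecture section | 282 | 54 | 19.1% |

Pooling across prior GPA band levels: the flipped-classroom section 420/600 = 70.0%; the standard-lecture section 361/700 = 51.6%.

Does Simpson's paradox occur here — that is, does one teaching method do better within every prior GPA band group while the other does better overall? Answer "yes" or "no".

no

Within each prior GPA band level (high prior GPA 97.3% vs 73.4%; low prior GPA 35.5% vs 19.1%), the flipped-classroom section has the higher rate every time. Pooled: 70.0% vs 51.6% — the flipped-classroom section has the higher rate overall. They agree.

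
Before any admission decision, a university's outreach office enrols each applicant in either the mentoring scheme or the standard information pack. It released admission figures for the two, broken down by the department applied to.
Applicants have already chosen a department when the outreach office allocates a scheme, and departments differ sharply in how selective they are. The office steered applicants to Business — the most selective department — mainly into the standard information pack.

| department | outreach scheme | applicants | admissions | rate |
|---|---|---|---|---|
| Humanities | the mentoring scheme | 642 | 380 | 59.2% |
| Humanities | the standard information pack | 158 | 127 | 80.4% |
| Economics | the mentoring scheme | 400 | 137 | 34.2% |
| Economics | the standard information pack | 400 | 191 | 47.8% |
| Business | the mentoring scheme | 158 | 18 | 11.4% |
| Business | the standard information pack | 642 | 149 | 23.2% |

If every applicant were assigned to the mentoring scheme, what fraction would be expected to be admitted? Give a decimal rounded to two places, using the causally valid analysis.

Department satisfies the back-door criterion: it is not a descendant of the outreach scheme, and it blocks the spurious path from outreach scheme to outcome. Adjusting for it (i.e., using the within-department rates) gives the causal effect.
Standardising the mentoring scheme to the population department mix: 0.333·380/642 + 0.333·137/400 + 0.333·18/158 = 0.349.

0.35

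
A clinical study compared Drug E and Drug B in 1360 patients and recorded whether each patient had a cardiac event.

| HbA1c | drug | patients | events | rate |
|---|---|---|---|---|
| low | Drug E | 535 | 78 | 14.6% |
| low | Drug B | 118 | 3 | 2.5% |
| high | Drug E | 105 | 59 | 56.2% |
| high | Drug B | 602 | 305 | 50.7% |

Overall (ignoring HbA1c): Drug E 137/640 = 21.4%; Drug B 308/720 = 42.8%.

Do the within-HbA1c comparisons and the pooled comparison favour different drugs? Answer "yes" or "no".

Within each HbA1c level (low 14.6% vs 2.5%; high 56.2% vs 50.7%), Drug B has the lower rate every time. Pooled: 21.4% vs 42.8% — Drug E has the lower rate overall. The two comparisons disagree.

yes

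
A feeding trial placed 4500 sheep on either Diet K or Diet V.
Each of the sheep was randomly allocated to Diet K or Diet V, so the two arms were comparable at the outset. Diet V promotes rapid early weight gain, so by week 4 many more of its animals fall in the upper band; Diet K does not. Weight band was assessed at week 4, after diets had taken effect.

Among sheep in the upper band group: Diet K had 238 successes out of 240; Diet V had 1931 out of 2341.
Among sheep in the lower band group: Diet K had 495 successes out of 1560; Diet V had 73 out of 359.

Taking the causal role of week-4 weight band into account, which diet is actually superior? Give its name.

Diet V

Week-4 weight band lies on the pathway diet → week-4 weight band → outcome, so adjusting for it blocks the indirect effect. For the total causal effect of diet, use the unadjusted pooled rates.
Pooled: Diet K 40.7% vs Diet V 74.2%; Diet V is higher overall.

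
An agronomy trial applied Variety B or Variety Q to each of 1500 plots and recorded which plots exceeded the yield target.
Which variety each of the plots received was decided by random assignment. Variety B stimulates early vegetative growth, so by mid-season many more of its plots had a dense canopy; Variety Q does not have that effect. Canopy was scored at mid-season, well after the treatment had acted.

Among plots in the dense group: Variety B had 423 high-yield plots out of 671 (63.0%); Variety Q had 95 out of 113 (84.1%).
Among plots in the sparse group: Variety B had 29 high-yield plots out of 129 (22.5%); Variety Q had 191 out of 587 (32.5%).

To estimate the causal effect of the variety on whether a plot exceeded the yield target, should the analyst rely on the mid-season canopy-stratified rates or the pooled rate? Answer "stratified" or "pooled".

Mid-season canopy lies on the pathway variety → mid-season canopy → outcome, so adjusting for it blocks the indirect effect. For the total causal effect of variety, use the unadjusted pooled rates.
Pooled: Variety B 56.5% vs Variety Q 40.9%; Variety B is higher overall.

pooled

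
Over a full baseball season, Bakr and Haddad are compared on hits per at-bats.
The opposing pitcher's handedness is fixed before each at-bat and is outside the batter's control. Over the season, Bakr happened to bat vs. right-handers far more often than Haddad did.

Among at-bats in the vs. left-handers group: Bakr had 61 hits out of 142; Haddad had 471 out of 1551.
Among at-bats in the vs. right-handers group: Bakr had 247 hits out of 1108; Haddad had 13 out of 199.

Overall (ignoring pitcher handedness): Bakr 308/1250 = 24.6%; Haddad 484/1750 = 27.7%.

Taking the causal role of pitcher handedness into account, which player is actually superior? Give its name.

Pitcher handedness differs across players for reasons unrelated to any effect of the player itself, and it separately predicts the outcome — a classic confounder. We must compare within pitcher handedness levels.
Within each level — vs. left-handers: 43.0% vs 30.4%; vs. right-handers: 22.3% vs 6.5% — Bakr is higher every time.

Bakr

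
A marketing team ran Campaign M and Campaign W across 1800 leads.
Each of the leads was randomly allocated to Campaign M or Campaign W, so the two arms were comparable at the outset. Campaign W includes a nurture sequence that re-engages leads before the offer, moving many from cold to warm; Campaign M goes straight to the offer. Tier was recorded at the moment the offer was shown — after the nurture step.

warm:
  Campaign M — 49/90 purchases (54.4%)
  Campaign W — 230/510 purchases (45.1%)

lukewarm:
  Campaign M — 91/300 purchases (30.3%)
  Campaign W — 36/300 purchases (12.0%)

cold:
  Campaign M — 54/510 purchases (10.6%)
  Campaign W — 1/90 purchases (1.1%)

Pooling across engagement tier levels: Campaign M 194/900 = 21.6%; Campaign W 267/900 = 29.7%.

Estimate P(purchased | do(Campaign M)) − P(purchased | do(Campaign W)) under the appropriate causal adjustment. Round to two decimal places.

-0.08

Engagement tier is downstream of the campaign. One should not condition on a consequence of treatment, so the overall rates are the right comparison.
The causal difference is the pooled difference: 0.216 − 0.297 = -0.081.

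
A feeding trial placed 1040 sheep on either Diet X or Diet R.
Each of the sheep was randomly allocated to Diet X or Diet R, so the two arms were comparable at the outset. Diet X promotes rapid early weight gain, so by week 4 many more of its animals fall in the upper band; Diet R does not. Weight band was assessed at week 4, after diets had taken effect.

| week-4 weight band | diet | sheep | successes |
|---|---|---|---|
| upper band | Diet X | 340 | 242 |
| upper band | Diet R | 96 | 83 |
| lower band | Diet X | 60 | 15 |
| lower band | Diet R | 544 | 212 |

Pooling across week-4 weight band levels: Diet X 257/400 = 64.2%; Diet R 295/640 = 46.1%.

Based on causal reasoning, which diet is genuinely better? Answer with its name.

The distribution of week-4 weight band is itself part of what the diet does — it is an intermediate outcome. Holding it fixed would remove that part of the effect; the total effect is the pooled difference.
Pooled: Diet X 64.2% vs Diet R 46.1%; Diet X is higher overall.

Diet X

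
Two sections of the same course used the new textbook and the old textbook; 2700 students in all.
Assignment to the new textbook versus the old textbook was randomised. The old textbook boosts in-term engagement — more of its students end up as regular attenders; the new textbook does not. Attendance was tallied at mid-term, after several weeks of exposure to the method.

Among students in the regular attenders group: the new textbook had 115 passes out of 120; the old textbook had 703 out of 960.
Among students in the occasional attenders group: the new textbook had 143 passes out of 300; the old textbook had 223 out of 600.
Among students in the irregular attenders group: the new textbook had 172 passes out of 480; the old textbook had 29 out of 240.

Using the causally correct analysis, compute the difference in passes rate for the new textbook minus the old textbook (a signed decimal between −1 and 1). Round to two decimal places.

-0.05

Mid-term attendance is recorded after the teaching method and is itself shifted by it — it sits on the causal path from teaching method to outcome. Conditioning on a mediator would strip out part of the effect we want; the pooled comparison gives the total causal effect.
The causal difference is the pooled difference: 0.478 − 0.531 = -0.053.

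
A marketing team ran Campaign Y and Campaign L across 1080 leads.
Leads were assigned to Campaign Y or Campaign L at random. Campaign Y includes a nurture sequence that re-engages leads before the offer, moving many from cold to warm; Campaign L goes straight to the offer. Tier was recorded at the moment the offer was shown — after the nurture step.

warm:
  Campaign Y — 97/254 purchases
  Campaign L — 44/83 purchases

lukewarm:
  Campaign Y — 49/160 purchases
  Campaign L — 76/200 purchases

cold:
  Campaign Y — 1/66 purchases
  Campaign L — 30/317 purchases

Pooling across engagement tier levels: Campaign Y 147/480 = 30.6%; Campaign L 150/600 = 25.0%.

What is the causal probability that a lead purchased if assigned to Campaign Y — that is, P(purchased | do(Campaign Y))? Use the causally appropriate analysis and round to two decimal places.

0.31

Engagement tier is recorded after the campaign and is itself shifted by it — it sits on the causal path from campaign to outcome. Conditioning on a mediator would strip out part of the effect we want; the pooled comparison gives the total causal effect.
So P(outcome | do(Campaign Y)) is just the pooled rate for Campaign Y: 147/480 = 0.306.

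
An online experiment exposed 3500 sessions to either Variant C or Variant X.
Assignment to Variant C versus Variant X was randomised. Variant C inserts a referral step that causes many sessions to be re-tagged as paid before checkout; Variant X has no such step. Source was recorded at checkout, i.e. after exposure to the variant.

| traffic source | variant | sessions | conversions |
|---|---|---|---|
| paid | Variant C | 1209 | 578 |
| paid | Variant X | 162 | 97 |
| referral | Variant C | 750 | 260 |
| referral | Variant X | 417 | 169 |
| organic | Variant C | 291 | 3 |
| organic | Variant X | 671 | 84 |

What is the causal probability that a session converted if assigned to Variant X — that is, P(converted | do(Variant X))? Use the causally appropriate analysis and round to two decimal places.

Traffic source lies on the pathway variant → traffic source → outcome, so adjusting for it blocks the indirect effect. For the total causal effect of variant, use the unadjusted pooled rates.
So P(outcome | do(Variant X)) is just the pooled rate for Variant X: 350/1250 = 0.280.

0.28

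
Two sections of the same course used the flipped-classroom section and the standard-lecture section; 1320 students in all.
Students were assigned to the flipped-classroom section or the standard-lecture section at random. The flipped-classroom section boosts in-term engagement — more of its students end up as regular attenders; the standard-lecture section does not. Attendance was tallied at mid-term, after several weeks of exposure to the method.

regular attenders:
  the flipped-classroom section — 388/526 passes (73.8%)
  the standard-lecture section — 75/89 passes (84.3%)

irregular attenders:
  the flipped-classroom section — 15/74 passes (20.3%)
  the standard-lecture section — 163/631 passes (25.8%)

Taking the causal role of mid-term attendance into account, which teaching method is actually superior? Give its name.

the flipped-classroom section

Within every mid-term attendance level the standard-lecture section has the higher rate, yet pooled the flipped-classroom section does — Simpson's reversal.
Stratifying would compare teaching methods among students the teaching methods themselves sorted into mid-term attendance groups — a form of selection on an intermediate. The unconditioned pooled rates give the total causal effect.
Pooled: the flipped-classroom section 67.2% vs the standard-lecture section 33.1%; the flipped-classroom section is higher overall.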